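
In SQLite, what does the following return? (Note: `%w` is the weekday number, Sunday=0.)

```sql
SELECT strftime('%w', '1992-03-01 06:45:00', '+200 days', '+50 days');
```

First apply '+200 days', '+50 days': 1992-03-01 06:45:00 → 1992-11-06 06:45:00.
1992-11-06 is a Friday; with Sunday=0 that is 5.

5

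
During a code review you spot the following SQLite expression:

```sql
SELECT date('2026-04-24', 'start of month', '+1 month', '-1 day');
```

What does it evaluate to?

`start of month` rewinds 2026-04-24 to 2026-04-01.
Adding +1 month to 2026-04-01 gives 2026-05-01.
Going back 1 day from 2026-05-01 reaches 2026-04-30 (last day of April, 30 days).

2026-04-30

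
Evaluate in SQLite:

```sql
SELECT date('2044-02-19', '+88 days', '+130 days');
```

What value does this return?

Applying '+88 days' to 2044-02-19: counting 88 days forward gives 2044-05-17.
Applying '+130 days' to 2044-05-17: counting 130 days forward gives 2044-09-24.

2044-09-24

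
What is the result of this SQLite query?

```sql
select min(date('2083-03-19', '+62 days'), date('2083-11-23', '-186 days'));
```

2083-05-20

date('2083-03-19', '+62 days') → 2083-05-20.
date('2083-11-23', '-186 days') → 2083-05-21.
Earlier of the two is 2083-05-20.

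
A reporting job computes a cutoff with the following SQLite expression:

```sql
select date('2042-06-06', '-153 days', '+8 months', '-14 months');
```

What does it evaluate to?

Applying '-153 days' to 2042-06-06: counting 153 days back gives 2042-01-04.
Adding +8 months to 2042-01-04 gives 2042-09-04.
Adding -14 months to 2042-09-04 gives 2041-07-04.

2041-07-04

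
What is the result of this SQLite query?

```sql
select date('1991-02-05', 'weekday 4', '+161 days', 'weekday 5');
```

`weekday 4` advances to the next Thursday; 1991-02-05 is a Tuesday, so it moves forward to 1991-02-07.
Applying '+161 days' to 1991-02-07: counting 161 days forward gives 1991-07-18.
`weekday 5` advances to the next Friday; 1991-07-18 is a Thursday, so it moves forward to 1991-07-19.

1991-07-19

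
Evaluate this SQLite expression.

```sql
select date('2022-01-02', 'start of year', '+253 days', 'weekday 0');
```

2022-09-11

`start of year` rewinds 2022-01-02 to 2022-01-01.
Applying '+253 days' to 2022-01-01: counting 253 days forward gives 2022-09-11.
`weekday 0` advances to the next Sunday; 2022-09-11 is already a Sunday, so it stays at 2022-09-11.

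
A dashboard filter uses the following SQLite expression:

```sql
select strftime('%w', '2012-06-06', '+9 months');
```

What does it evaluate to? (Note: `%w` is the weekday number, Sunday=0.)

First apply '+9 months': 2012-06-06 → 2013-03-06.
2013-03-06 is a Wednesday; with Sunday=0 that is 3.

3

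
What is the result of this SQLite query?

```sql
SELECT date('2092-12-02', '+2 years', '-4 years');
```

2090-12-02

Adding +2 years to 2092-12-02 gives 2094-12-02.
Adding -4 years to 2094-12-02 gives 2090-12-02.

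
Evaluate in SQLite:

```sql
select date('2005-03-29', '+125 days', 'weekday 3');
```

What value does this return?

Applying '+125 days' to 2005-03-29: counting 125 days forward gives 2005-08-01.
`weekday 3` advances to the next Wednesday; 2005-08-01 is a Monday, so it moves forward to 2005-08-03.

2005-08-03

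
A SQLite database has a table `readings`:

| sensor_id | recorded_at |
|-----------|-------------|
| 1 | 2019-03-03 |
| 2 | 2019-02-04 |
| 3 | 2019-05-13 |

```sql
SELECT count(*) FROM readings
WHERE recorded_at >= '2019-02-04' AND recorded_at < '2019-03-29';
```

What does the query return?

Rows in [2019-02-04, 2019-03-29): 2019-03-03, 2019-02-04 → 2 rows.

2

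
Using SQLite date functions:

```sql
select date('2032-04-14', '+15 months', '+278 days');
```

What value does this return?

Adding +15 months to 2032-04-14 gives 2033-07-14.
Applying '+278 days' to 2033-07-14: counting 278 days forward gives 2034-04-18.

2034-04-18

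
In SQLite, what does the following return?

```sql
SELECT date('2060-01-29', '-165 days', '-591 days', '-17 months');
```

2056-08-03

Applying '-165 days' to 2060-01-29: counting 165 days back gives 2059-08-17.
Applying '-591 days' to 2059-08-17: counting 591 days back gives 2058-01-03.
Adding -17 months to 2058-01-03 gives 2056-08-03.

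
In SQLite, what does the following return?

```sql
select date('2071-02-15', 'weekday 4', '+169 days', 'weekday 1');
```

`weekday 4` advances to the next Thursday; 2071-02-15 is a Sunday, so it moves forward to 2071-02-19.
Applying '+169 days' to 2071-02-19: counting 169 days forward gives 2071-08-07.
`weekday 1` advances to the next Monday; 2071-08-07 is a Friday, so it moves forward to 2071-08-10.

2071-08-10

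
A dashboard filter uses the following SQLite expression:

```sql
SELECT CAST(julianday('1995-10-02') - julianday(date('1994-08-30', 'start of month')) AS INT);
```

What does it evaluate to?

427

`start of month` rewinds 1994-08-30 to 1994-08-01.
30 days remain in August 1994 after the 1st (31 − 1).
Full months from September 1994 through September 1995 contribute their day counts.
Then 2 days into October 1995.
Total: 30 + 30 + 31 + 30 + 31 + 31 + 28 + 31 + 30 + 31 + 30 + 31 + 31 + 30 + 2 = 427.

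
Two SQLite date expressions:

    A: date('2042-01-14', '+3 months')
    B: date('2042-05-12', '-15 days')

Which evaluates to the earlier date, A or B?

A = 2042-04-14.
B = 2042-04-27.
A is earlier.

A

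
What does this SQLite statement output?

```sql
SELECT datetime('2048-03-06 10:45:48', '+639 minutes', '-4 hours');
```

639 minutes = 10h 39m; +639 minutes from 2048-03-06 10:45:48 is 2048-03-06 21:24:48.
-4 hours from 2048-03-06 21:24:48 is 2048-03-06 17:24:48.

2048-03-06 17:24:48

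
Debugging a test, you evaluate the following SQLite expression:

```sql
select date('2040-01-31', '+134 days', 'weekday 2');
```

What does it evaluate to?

Applying '+134 days' to 2040-01-31: counting 134 days forward gives 2040-06-13.
`weekday 2` advances to the next Tuesday; 2040-06-13 is a Wednesday, so it moves forward to 2040-06-19.

2040-06-19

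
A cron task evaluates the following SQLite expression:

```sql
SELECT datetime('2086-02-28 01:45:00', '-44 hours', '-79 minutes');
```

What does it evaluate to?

2086-02-26 04:26:00

-44 hours from 2086-02-28 01:45:00 is 2086-02-26 05:45:00 (crosses midnight).
79 minutes = 1h 19m; -79 minutes from 2086-02-26 05:45:00 is 2086-02-26 04:26:00.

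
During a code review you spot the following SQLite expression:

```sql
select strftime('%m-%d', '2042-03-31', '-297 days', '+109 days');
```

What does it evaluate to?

First apply '-297 days', '+109 days': 2042-03-31 → 2041-09-24.
`%m-%d` extracts the month-day: 09-24.

09-24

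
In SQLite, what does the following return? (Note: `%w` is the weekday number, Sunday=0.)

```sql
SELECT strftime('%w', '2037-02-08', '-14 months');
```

First apply '-14 months': 2037-02-08 → 2035-12-08.
2035-12-08 is a Saturday; with Sunday=0 that is 6.

6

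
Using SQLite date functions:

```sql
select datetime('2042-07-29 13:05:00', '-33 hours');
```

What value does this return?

-33 hours from 2042-07-29 13:05:00 is 2042-07-28 04:05:00 (crosses midnight).

2042-07-28 04:05:00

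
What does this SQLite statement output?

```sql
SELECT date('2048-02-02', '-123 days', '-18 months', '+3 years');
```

Applying '-123 days' to 2048-02-02: counting 123 days back gives 2047-10-02.
Adding -18 months to 2047-10-02 gives 2046-04-02.
Adding +3 years to 2046-04-02 gives 2049-04-02.

2049-04-02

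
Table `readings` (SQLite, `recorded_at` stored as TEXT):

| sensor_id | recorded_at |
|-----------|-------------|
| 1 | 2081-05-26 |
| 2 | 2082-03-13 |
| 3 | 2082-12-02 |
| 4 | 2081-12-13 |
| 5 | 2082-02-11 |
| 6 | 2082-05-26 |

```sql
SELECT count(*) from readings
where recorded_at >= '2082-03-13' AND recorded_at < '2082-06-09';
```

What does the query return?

Rows in [2082-03-13, 2082-06-09): 2082-03-13, 2082-05-26 → 2 rows.

2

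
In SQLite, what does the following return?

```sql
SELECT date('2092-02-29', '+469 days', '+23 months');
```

Applying '+469 days' to 2092-02-29: counting 469 days forward gives 2093-06-12.
Adding +23 months to 2093-06-12 gives 2095-05-12.

2095-05-12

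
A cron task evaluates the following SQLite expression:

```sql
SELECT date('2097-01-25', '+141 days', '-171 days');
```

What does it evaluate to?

2096-12-26

Applying '+141 days' to 2097-01-25: counting 141 days forward gives 2097-06-15.
Applying '-171 days' to 2097-06-15: counting 171 days back gives 2096-12-26.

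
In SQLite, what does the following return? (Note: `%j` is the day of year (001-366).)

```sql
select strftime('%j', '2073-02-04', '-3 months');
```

309

First apply '-3 months': 2073-02-04 → 2072-11-04.
Day-of-year for 2072-11-04: days since 2072-01-01 inclusive = 309, zero-padded to 309.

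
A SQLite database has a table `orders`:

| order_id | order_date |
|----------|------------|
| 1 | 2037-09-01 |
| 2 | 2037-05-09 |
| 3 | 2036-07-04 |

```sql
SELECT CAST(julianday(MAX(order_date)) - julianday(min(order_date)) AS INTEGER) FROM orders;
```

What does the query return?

MIN = 2036-07-04, MAX = 2037-09-01.
27 days remain in July 2036 after the 4th (31 − 4).
Full months from August 2036 through August 2037 contribute their day counts.
Then 1 day into September 2037.
Total: 27 + 31 + 30 + 31 + 30 + 31 + 31 + 28 + 31 + 30 + 31 + 30 + 31 + 31 + 1 = 424.

424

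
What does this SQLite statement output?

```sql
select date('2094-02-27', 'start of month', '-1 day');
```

`start of month` rewinds 2094-02-27 to 2094-02-01.
Going back 1 day from 2094-02-01 reaches 2094-01-31 (last day of January, 31 days).

2094-01-31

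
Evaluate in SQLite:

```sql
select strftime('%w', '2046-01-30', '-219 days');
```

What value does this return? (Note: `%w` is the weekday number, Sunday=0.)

First apply '-219 days': 2046-01-30 → 2045-06-25.
2045-06-25 is a Sunday; with Sunday=0 that is 0.

0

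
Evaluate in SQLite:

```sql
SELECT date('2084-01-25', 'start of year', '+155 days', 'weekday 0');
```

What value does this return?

`start of year` rewinds 2084-01-25 to 2084-01-01.
Applying '+155 days' to 2084-01-01: counting 155 days forward gives 2084-06-04.
`weekday 0` advances to the next Sunday; 2084-06-04 is already a Sunday, so it stays at 2084-06-04.

2084-06-04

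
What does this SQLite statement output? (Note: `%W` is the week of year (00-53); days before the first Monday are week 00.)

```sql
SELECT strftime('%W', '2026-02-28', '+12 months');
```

First apply '+12 months': 2026-02-28 → 2027-02-28.
2027-02-28 is a Sunday. SQLite's %W counts Mondays since the year started; the result is 08.

08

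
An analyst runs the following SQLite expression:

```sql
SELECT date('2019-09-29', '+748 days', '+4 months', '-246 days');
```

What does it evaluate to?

Applying '+748 days' to 2019-09-29: counting 748 days forward gives 2021-10-16.
Adding +4 months to 2021-10-16 gives 2022-02-16.
Applying '-246 days' to 2022-02-16: counting 246 days back gives 2021-06-15.

2021-06-15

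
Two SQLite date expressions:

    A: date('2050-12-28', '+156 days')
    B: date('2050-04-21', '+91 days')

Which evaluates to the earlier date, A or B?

B

A = 2051-06-02.
B = 2050-07-21.
B is earlier.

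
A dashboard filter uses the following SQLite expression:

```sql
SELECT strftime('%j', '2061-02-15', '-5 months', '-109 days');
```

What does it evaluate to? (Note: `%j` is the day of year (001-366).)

First apply '-5 months', '-109 days': 2061-02-15 → 2060-05-29.
Day-of-year for 2060-05-29: days since 2060-01-01 inclusive = 150, zero-padded to 150.

150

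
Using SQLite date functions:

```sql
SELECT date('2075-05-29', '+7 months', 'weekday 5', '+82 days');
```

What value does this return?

2076-03-25

Adding +7 months to 2075-05-29 gives 2075-12-29.
`weekday 5` advances to the next Friday; 2075-12-29 is a Sunday, so it moves forward to 2076-01-03.
Applying '+82 days' to 2076-01-03: counting 82 days forward gives 2076-03-25.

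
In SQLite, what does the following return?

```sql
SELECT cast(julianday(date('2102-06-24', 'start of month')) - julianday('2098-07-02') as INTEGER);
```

1429

`start of month` rewinds 2102-06-24 to 2102-06-01.
29 days remain in July 2098 after the 2nd (31 − 2).
Full months from August 2098 through May 2102 contribute their day counts.
Then 1 day into June 2102.
Total: 29 + 31 + 30 + 31 + 30 + 31 + 31 + 28 + 31 + 30 + 31 + 30 + 31 + 31 + 30 + 31 + 30 + 31 + 31 + 28 + 31 + 30 + 31 + 30 + 31 + 31 + 30 + 31 + 30 + 31 + 31 + 28 + 31 + 30 + 31 + 30 + 31 + 31 + 30 + 31 + 30 + 31 + 31 + 28 + 31 + 30 + 31 + 1 = 1429.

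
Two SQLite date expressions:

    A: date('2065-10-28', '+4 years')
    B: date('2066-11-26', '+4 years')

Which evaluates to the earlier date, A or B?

A

A = 2069-10-28.
B = 2070-11-26.
A is earlier.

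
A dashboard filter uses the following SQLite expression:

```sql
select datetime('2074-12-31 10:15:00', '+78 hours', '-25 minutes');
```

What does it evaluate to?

+78 hours from 2074-12-31 10:15:00 is 2075-01-03 16:15:00 (crosses midnight).
-25 minutes from 2075-01-03 16:15:00 is 2075-01-03 15:50:00.

2075-01-03 15:50:00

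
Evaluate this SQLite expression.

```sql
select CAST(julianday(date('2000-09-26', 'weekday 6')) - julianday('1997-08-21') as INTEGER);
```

1136

`weekday 6` advances to the next Saturday; 2000-09-26 is a Tuesday, so it moves forward to 2000-09-30.
10 days remain in August 1997 after the 21st (31 − 21).
Full months from September 1997 through August 2000 contribute their day counts.
Then 30 days into September 2000.
Total: 10 + 30 + 31 + 30 + 31 + 31 + 28 + 31 + 30 + 31 + 30 + 31 + 31 + 30 + 31 + 30 + 31 + 31 + 28 + 31 + 30 + 31 + 30 + 31 + 31 + 30 + 31 + 30 + 31 + 31 + 29 + 31 + 30 + 31 + 30 + 31 + 31 + 30 = 1136.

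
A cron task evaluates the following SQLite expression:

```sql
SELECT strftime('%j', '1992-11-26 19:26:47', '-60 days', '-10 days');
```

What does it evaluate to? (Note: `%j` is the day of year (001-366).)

First apply '-60 days', '-10 days': 1992-11-26 19:26:47 → 1992-09-17 19:26:47.
Day-of-year for 1992-09-17: days since 1992-01-01 inclusive = 261, zero-padded to 261.

261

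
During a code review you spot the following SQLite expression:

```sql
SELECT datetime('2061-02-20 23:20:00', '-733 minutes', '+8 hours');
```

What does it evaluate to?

2061-02-20 19:07:00

733 minutes = 12h 13m; -733 minutes from 2061-02-20 23:20:00 is 2061-02-20 11:07:00.
+8 hours from 2061-02-20 11:07:00 is 2061-02-20 19:07:00.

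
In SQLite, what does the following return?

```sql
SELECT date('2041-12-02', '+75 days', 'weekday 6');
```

2042-02-15

Applying '+75 days' to 2041-12-02: counting 75 days forward gives 2042-02-15.
`weekday 6` advances to the next Saturday; 2042-02-15 is already a Saturday, so it stays at 2042-02-15.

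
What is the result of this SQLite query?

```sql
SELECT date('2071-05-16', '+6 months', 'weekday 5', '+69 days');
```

2072-01-28

Adding +6 months to 2071-05-16 gives 2071-11-16.
`weekday 5` advances to the next Friday; 2071-11-16 is a Monday, so it moves forward to 2071-11-20.
Applying '+69 days' to 2071-11-20: counting 69 days forward gives 2072-01-28.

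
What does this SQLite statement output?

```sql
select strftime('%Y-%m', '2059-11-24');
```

2059-11

`%Y-%m` extracts the year-month: 2059-11.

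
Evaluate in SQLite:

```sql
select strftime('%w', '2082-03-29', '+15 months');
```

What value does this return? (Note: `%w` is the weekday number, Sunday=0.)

First apply '+15 months': 2082-03-29 → 2083-06-29.
2083-06-29 is a Tuesday; with Sunday=0 that is 2.

2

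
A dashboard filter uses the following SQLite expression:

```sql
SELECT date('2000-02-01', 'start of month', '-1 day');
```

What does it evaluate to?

`start of month` rewinds 2000-02-01 to 2000-02-01.
Going back 1 day from 2000-02-01 reaches 2000-01-31 (last day of January, 31 days).

2000-01-31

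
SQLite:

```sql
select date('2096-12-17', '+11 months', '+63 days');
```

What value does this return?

Adding +11 months to 2096-12-17 gives 2097-11-17.
Applying '+63 days' to 2097-11-17: counting 63 days forward gives 2098-01-19.

2098-01-19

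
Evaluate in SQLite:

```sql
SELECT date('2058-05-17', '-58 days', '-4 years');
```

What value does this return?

Applying '-58 days' to 2058-05-17: counting 58 days back gives 2058-03-20.
Adding -4 years to 2058-03-20 gives 2054-03-20.

2054-03-20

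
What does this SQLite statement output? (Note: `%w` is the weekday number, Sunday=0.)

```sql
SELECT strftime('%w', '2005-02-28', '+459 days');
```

First apply '+459 days': 2005-02-28 → 2006-06-02.
2006-06-02 is a Friday; with Sunday=0 that is 5.

5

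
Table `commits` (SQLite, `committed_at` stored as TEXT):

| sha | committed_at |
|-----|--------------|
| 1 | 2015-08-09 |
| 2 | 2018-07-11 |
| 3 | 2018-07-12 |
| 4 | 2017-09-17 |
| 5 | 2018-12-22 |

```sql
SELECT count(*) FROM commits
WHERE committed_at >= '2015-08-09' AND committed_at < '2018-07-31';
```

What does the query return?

Rows in [2015-08-09, 2018-07-31): 2015-08-09, 2018-07-11, 2018-07-12, 2017-09-17 → 4 rows.

4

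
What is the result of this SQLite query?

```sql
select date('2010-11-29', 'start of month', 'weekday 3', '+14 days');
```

`start of month` rewinds 2010-11-29 to 2010-11-01.
`weekday 3` advances to the next Wednesday; 2010-11-01 is a Monday, so it moves forward to 2010-11-03.
Advancing 14 more days within November lands on 2010-11-17.

2010-11-17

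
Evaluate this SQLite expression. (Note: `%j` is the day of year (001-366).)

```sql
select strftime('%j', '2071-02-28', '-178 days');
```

246

First apply '-178 days': 2071-02-28 → 2070-09-03.
Day-of-year for 2070-09-03: days since 2070-01-01 inclusive = 246, zero-padded to 246.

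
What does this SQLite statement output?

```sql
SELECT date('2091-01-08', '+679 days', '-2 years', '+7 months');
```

Applying '+679 days' to 2091-01-08: counting 679 days forward gives 2092-11-17.
Adding -2 years to 2092-11-17 gives 2090-11-17.
Adding +7 months to 2090-11-17 gives 2091-06-17.

2091-06-17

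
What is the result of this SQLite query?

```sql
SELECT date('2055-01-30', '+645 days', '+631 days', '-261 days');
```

2057-11-10

Applying '+645 days' to 2055-01-30: counting 645 days forward gives 2056-11-05.
Applying '+631 days' to 2056-11-05: counting 631 days forward gives 2058-07-29.
Applying '-261 days' to 2058-07-29: counting 261 days back gives 2057-11-10.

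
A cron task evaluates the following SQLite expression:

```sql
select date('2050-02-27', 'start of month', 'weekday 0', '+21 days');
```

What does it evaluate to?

`start of month` rewinds 2050-02-27 to 2050-02-01.
`weekday 0` advances to the next Sunday; 2050-02-01 is a Tuesday, so it moves forward to 2050-02-06.
Advancing 21 more days within February lands on 2050-02-27.

2050-02-27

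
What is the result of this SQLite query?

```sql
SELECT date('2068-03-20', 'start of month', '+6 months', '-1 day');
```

`start of month` rewinds 2068-03-20 to 2068-03-01.
Adding +6 months to 2068-03-01 gives 2068-09-01.
Going back 1 day from 2068-09-01 reaches 2068-08-31 (last day of August, 31 days).

2068-08-31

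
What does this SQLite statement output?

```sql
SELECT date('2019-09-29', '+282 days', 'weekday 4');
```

2020-07-09

Applying '+282 days' to 2019-09-29: counting 282 days forward gives 2020-07-07.
`weekday 4` advances to the next Thursday; 2020-07-07 is a Tuesday, so it moves forward to 2020-07-09.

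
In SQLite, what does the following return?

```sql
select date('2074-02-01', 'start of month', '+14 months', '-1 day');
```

`start of month` rewinds 2074-02-01 to 2074-02-01.
Adding +14 months to 2074-02-01 gives 2075-04-01.
Going back 1 day from 2075-04-01 reaches 2075-03-31 (last day of March, 31 days).

2075-03-31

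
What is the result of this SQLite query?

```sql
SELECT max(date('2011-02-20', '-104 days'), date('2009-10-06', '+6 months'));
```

2010-11-08

date('2011-02-20', '-104 days') → 2010-11-08.
date('2009-10-06', '+6 months') → 2010-04-06.
Later of the two is 2010-11-08.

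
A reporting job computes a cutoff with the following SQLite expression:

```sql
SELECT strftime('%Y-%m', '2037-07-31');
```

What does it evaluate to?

2037-07

`%Y-%m` extracts the year-month: 2037-07.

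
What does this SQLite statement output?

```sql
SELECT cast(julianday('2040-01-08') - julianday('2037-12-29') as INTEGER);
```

2 days remain in December 2037 after the 29th (31 − 29).
Full months from January 2038 through December 2039 contribute their day counts.
Then 8 days into January 2040.
Total: 2 + 31 + 28 + 31 + 30 + 31 + 30 + 31 + 31 + 30 + 31 + 30 + 31 + 31 + 28 + 31 + 30 + 31 + 30 + 31 + 31 + 30 + 31 + 30 + 31 + 8 = 740.

740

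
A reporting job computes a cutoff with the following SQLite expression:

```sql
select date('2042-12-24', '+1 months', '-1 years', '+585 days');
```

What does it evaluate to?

Adding +1 month to 2042-12-24 gives 2043-01-24.
Adding -1 year to 2043-01-24 gives 2042-01-24.
Applying '+585 days' to 2042-01-24: counting 585 days forward gives 2043-09-01.

2043-09-01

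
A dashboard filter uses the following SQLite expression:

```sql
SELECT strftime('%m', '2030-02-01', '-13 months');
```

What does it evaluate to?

First apply '-13 months': 2030-02-01 → 2029-01-01.
`%m` extracts the 2-digit month (01-12): 01.

01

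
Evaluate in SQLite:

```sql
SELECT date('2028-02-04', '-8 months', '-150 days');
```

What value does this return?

Adding -8 months to 2028-02-04 gives 2027-06-04.
Applying '-150 days' to 2027-06-04: counting 150 days back gives 2027-01-05.

2027-01-05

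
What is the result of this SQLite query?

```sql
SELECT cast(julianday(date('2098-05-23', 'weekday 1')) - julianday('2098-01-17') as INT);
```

`weekday 1` advances to the next Monday; 2098-05-23 is a Friday, so it moves forward to 2098-05-26.
14 days remain in January 2098 after the 17th (31 − 17).
February 2098: 28 days.
March 2098: 31 days.
April 2098: 30 days.
Then 26 days into May 2098.
Total: 14 + 28 + 31 + 30 + 26 = 129.

129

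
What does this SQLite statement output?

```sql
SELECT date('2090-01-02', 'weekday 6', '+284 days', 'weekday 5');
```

2090-10-20

`weekday 6` advances to the next Saturday; 2090-01-02 is a Monday, so it moves forward to 2090-01-07.
Applying '+284 days' to 2090-01-07: counting 284 days forward gives 2090-10-18.
`weekday 5` advances to the next Friday; 2090-10-18 is a Wednesday, so it moves forward to 2090-10-20.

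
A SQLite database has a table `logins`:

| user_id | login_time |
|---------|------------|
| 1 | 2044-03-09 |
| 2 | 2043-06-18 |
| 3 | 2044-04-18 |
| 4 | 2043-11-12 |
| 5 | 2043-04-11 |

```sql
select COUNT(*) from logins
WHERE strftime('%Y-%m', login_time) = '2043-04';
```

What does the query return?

1

Rows with year-month 2043-04: 2043-04-11 → 1.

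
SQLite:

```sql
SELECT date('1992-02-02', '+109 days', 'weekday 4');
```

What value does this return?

Applying '+109 days' to 1992-02-02: counting 109 days forward gives 1992-05-21.
`weekday 4` advances to the next Thursday; 1992-05-21 is already a Thursday, so it stays at 1992-05-21.

1992-05-21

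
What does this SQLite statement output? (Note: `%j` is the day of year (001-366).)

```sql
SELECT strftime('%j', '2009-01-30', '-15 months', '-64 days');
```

239

First apply '-15 months', '-64 days': 2009-01-30 → 2007-08-27.
Day-of-year for 2007-08-27: days since 2007-01-01 inclusive = 239, zero-padded to 239.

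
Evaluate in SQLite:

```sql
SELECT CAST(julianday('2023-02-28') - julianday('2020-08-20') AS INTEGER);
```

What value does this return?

922

11 days remain in August 2020 after the 20th (31 − 20).
Full months from September 2020 through January 2023 contribute their day counts.
Then 28 days into February 2023.
Total: 11 + 30 + 31 + 30 + 31 + 31 + 28 + 31 + 30 + 31 + 30 + 31 + 31 + 30 + 31 + 30 + 31 + 31 + 28 + 31 + 30 + 31 + 30 + 31 + 31 + 30 + 31 + 30 + 31 + 31 + 28 = 922.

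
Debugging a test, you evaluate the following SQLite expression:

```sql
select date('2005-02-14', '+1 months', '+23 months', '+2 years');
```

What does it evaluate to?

2009-02-14

Adding +1 month to 2005-02-14 gives 2005-03-14.
Adding +23 months to 2005-03-14 gives 2007-02-14.
Adding +2 years to 2007-02-14 gives 2009-02-14.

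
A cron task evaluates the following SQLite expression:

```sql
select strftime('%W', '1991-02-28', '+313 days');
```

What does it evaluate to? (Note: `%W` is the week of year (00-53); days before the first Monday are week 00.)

01

First apply '+313 days': 1991-02-28 → 1992-01-07.
1992-01-07 is a Tuesday. SQLite's %W counts Mondays since the year started; the result is 01.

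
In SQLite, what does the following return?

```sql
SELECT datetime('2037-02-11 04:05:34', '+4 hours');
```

2037-02-11 08:05:34

+4 hours from 2037-02-11 04:05:34 is 2037-02-11 08:05:34.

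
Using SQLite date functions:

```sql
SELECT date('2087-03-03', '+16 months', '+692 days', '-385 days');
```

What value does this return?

2089-05-06

Adding +16 months to 2087-03-03 gives 2088-07-03.
Applying '+692 days' to 2088-07-03: counting 692 days forward gives 2090-05-26.
Applying '-385 days' to 2090-05-26: counting 385 days back gives 2089-05-06.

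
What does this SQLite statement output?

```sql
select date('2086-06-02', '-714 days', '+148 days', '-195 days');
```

Applying '-714 days' to 2086-06-02: counting 714 days back gives 2084-06-18.
Applying '+148 days' to 2084-06-18: counting 148 days forward gives 2084-11-13.
Applying '-195 days' to 2084-11-13: counting 195 days back gives 2084-05-02.

2084-05-02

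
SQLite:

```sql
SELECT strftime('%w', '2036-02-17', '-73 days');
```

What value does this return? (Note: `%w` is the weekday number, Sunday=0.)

First apply '-73 days': 2036-02-17 → 2035-12-06.
2035-12-06 is a Thursday; with Sunday=0 that is 4.

4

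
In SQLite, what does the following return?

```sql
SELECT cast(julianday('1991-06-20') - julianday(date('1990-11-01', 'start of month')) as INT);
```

231

`start of month` rewinds 1990-11-01 to 1990-11-01.
29 days remain in November 1990 after the 1st (30 − 1).
Full months from December 1990 through May 1991 contribute their day counts.
Then 20 days into June 1991.
Total: 29 + 31 + 31 + 28 + 31 + 30 + 31 + 20 = 231.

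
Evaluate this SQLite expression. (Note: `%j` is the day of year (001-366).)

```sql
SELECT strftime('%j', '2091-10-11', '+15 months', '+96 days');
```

First apply '+15 months', '+96 days': 2091-10-11 → 2093-04-17.
Day-of-year for 2093-04-17: days since 2093-01-01 inclusive = 107, zero-padded to 107.

107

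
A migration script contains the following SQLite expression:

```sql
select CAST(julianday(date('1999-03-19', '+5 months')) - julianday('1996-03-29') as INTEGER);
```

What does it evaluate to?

1238

Adding +5 months to 1999-03-19 gives 1999-08-19.
2 days remain in March 1996 after the 29th (31 − 29).
Full months from April 1996 through July 1999 contribute their day counts.
Then 19 days into August 1999.
Total: 2 + 30 + 31 + 30 + 31 + 31 + 30 + 31 + 30 + 31 + 31 + 28 + 31 + 30 + 31 + 30 + 31 + 31 + 30 + 31 + 30 + 31 + 31 + 28 + 31 + 30 + 31 + 30 + 31 + 31 + 30 + 31 + 30 + 31 + 31 + 28 + 31 + 30 + 31 + 30 + 31 + 19 = 1238.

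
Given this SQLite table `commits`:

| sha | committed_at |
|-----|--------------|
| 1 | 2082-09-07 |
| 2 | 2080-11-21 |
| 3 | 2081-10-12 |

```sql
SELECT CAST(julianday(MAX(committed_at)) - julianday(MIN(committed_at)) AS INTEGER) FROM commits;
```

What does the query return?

655

MIN = 2080-11-21, MAX = 2082-09-07.
9 days remain in November 2080 after the 21st (30 − 21).
Full months from December 2080 through August 2082 contribute their day counts.
Then 7 days into September 2082.
Total: 9 + 31 + 31 + 28 + 31 + 30 + 31 + 30 + 31 + 31 + 30 + 31 + 30 + 31 + 31 + 28 + 31 + 30 + 31 + 30 + 31 + 31 + 7 = 655.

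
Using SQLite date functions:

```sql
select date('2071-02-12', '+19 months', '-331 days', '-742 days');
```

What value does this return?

Adding +19 months to 2071-02-12 gives 2072-09-12.
Applying '-331 days' to 2072-09-12: counting 331 days back gives 2071-10-17.
Applying '-742 days' to 2071-10-17: counting 742 days back gives 2069-10-05.

2069-10-05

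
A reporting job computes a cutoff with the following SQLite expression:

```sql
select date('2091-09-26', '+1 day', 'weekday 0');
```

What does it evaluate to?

Advancing 1 more day within September lands on 2091-09-27.
`weekday 0` advances to the next Sunday; 2091-09-27 is a Thursday, so it moves forward to 2091-09-30.

2091-09-30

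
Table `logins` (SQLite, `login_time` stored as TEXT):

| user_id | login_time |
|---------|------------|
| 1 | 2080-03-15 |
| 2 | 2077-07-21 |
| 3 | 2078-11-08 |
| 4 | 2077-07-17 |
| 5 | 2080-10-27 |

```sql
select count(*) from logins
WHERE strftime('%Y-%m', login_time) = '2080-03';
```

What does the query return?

1

Rows with year-month 2080-03: 2080-03-15 → 1.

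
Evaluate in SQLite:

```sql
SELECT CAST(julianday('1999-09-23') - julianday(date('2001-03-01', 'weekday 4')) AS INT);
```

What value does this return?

-525

`weekday 4` advances to the next Thursday; 2001-03-01 is already a Thursday, so it stays at 2001-03-01.
7 days remain in September 1999 after the 23rd (30 − 23).
Full months from October 1999 through February 2001 contribute their day counts.
Then 1 day into March 2001.
Total: 7 + 31 + 30 + 31 + 31 + 29 + 31 + 30 + 31 + 30 + 31 + 31 + 30 + 31 + 30 + 31 + 31 + 28 + 1 = 525.
The subtraction is earlier − later, so the result is −525 → -525.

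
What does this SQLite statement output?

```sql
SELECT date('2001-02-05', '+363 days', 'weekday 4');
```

Applying '+363 days' to 2001-02-05: counting 363 days forward gives 2002-02-03.
`weekday 4` advances to the next Thursday; 2002-02-03 is a Sunday, so it moves forward to 2002-02-07.

2002-02-07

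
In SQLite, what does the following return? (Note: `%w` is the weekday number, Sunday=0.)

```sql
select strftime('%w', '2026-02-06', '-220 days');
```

2

First apply '-220 days': 2026-02-06 → 2025-07-01.
2025-07-01 is a Tuesday; with Sunday=0 that is 2.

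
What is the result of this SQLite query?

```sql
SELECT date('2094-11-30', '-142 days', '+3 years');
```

Applying '-142 days' to 2094-11-30: counting 142 days back gives 2094-07-11.
Adding +3 years to 2094-07-11 gives 2097-07-11.

2097-07-11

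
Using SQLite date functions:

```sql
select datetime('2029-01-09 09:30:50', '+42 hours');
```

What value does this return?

+42 hours from 2029-01-09 09:30:50 is 2029-01-11 03:30:50 (crosses midnight).

2029-01-11 03:30:50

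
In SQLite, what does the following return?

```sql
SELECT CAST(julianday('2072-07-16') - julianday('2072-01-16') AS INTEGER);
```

15 days remain in January 2072 after the 16th (31 − 16).
February 2072: 29 days (leap year).
March 2072: 31 days.
April 2072: 30 days.
May 2072: 31 days.
June 2072: 30 days.
Then 16 days into July 2072.
Total: 15 + 29 + 31 + 30 + 31 + 30 + 16 = 182.

182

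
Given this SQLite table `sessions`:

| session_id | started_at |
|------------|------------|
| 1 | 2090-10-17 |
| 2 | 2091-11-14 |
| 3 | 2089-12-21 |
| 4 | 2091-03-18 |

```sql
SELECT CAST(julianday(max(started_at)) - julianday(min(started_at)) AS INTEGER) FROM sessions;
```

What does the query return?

MIN = 2089-12-21, MAX = 2091-11-14.
10 days remain in December 2089 after the 21st (31 − 21).
Full months from January 2090 through October 2091 contribute their day counts.
Then 14 days into November 2091.
Total: 10 + 31 + 28 + 31 + 30 + 31 + 30 + 31 + 31 + 30 + 31 + 30 + 31 + 31 + 28 + 31 + 30 + 31 + 30 + 31 + 31 + 30 + 31 + 14 = 693.

693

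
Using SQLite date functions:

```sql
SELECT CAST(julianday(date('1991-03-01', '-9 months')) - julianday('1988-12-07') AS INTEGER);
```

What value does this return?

Adding -9 months to 1991-03-01 gives 1990-06-01.
24 days remain in December 1988 after the 7th (31 − 7).
Full months from January 1989 through May 1990 contribute their day counts.
Then 1 day into June 1990.
Total: 24 + 31 + 28 + 31 + 30 + 31 + 30 + 31 + 31 + 30 + 31 + 30 + 31 + 31 + 28 + 31 + 30 + 31 + 1 = 541.

541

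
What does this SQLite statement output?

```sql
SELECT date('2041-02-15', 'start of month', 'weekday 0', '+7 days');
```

`start of month` rewinds 2041-02-15 to 2041-02-01.
`weekday 0` advances to the next Sunday; 2041-02-01 is a Friday, so it moves forward to 2041-02-03.
Advancing 7 more days within February lands on 2041-02-10.

2041-02-10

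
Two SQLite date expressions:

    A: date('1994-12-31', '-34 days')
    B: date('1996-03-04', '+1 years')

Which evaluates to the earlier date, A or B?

A = 1994-11-27.
B = 1997-03-04.
A is earlier.

A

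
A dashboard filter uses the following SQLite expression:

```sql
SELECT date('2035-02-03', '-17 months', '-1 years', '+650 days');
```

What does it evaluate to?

Adding -17 months to 2035-02-03 gives 2033-09-03.
Adding -1 year to 2033-09-03 gives 2032-09-03.
Applying '+650 days' to 2032-09-03: counting 650 days forward gives 2034-06-15.

2034-06-15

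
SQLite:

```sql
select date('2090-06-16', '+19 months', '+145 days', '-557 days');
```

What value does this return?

Adding +19 months to 2090-06-16 gives 2092-01-16.
Applying '+145 days' to 2092-01-16: counting 145 days forward gives 2092-06-09.
Applying '-557 days' to 2092-06-09: counting 557 days back gives 2090-11-30.

2090-11-30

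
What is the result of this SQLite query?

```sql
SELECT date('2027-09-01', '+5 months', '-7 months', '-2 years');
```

Adding +5 months to 2027-09-01 gives 2028-02-01.
Adding -7 months to 2028-02-01 gives 2027-07-01.
Adding -2 years to 2027-07-01 gives 2025-07-01.

2025-07-01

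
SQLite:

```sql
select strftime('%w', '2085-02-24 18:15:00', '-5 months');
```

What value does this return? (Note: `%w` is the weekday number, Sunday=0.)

First apply '-5 months': 2085-02-24 18:15:00 → 2084-09-24 18:15:00.
2084-09-24 is a Sunday; with Sunday=0 that is 0.

0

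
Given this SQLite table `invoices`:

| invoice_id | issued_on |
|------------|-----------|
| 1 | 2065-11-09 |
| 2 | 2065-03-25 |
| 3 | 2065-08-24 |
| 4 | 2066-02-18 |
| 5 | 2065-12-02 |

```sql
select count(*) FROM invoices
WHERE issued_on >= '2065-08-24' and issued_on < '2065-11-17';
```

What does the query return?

Rows in [2065-08-24, 2065-11-17): 2065-11-09, 2065-08-24 → 2 rows.

2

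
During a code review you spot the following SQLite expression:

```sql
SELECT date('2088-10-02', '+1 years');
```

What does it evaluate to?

Adding +1 year to 2088-10-02 gives 2089-10-02.

2089-10-02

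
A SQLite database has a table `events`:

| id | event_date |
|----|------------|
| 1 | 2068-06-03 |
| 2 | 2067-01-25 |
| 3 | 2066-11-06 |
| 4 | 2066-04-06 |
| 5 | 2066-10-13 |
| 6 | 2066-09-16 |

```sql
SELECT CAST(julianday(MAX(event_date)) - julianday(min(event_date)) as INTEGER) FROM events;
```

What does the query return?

MIN = 2066-04-06, MAX = 2068-06-03.
24 days remain in April 2066 after the 6th (30 − 6).
Full months from May 2066 through May 2068 contribute their day counts.
Then 3 days into June 2068.
Total: 24 + 31 + 30 + 31 + 31 + 30 + 31 + 30 + 31 + 31 + 28 + 31 + 30 + 31 + 30 + 31 + 31 + 30 + 31 + 30 + 31 + 31 + 29 + 31 + 30 + 31 + 3 = 789.

789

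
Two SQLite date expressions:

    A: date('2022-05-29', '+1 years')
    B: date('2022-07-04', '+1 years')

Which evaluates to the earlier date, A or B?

A = 2023-05-29.
B = 2023-07-04.
A is earlier.

A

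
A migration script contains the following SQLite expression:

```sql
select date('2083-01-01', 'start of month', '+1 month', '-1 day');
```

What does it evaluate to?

2083-01-31

`start of month` rewinds 2083-01-01 to 2083-01-01.
Adding +1 month to 2083-01-01 gives 2083-02-01.
Going back 1 day from 2083-02-01 reaches 2083-01-31 (last day of January, 31 days).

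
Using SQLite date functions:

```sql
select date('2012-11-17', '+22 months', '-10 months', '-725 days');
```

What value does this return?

2011-11-23

Adding +22 months to 2012-11-17 gives 2014-09-17.
Adding -10 months to 2014-09-17 gives 2013-11-17.
Applying '-725 days' to 2013-11-17: counting 725 days back gives 2011-11-23.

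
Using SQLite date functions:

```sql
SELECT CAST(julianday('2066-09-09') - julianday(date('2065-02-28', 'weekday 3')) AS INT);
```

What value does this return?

554

`weekday 3` advances to the next Wednesday; 2065-02-28 is a Saturday, so it moves forward to 2065-03-04.
27 days remain in March 2065 after the 4th (31 − 4).
Full months from April 2065 through August 2066 contribute their day counts.
Then 9 days into September 2066.
Total: 27 + 30 + 31 + 30 + 31 + 31 + 30 + 31 + 30 + 31 + 31 + 28 + 31 + 30 + 31 + 30 + 31 + 31 + 9 = 554.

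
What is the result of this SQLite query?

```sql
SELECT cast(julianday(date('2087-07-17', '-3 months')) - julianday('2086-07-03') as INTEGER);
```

288

Adding -3 months to 2087-07-17 gives 2087-04-17.
28 days remain in July 2086 after the 3rd (31 − 3).
Full months from August 2086 through March 2087 contribute their day counts.
Then 17 days into April 2087.
Total: 28 + 31 + 30 + 31 + 30 + 31 + 31 + 28 + 31 + 17 = 288.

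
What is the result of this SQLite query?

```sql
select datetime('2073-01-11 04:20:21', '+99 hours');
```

2073-01-15 07:20:21

+99 hours from 2073-01-11 04:20:21 is 2073-01-15 07:20:21 (crosses midnight).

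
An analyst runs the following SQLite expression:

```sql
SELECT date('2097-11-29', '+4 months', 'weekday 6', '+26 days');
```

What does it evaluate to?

Adding +4 months to 2097-11-29 gives 2098-03-29.
`weekday 6` advances to the next Saturday; 2098-03-29 is already a Saturday, so it stays at 2098-03-29.
March 2098 has 31 days; 2 remain after the 29th, so 3 days reach 2098-04-01.
Advancing 23 more days within April lands on 2098-04-24.

2098-04-24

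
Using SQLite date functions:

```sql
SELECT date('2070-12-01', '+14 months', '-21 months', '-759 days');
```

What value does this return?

Adding +14 months to 2070-12-01 gives 2072-02-01.
Adding -21 months to 2072-02-01 gives 2070-05-01.
Applying '-759 days' to 2070-05-01: counting 759 days back gives 2068-04-02.

2068-04-02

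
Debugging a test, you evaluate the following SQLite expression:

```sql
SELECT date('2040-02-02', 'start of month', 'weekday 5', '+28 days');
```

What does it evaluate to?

2040-03-02

`start of month` rewinds 2040-02-02 to 2040-02-01.
`weekday 5` advances to the next Friday; 2040-02-01 is a Wednesday, so it moves forward to 2040-02-03.
February 2040 has 29 days; 26 remain after the 3rd, so 27 days reach 2040-03-01.
Advancing 1 more day within March lands on 2040-03-02.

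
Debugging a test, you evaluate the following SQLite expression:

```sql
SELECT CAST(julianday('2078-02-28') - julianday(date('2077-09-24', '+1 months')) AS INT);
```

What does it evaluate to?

127

Adding +1 month to 2077-09-24 gives 2077-10-24.
7 days remain in October 2077 after the 24th (31 − 24).
November 2077: 30 days.
December 2077: 31 days.
January 2078: 31 days.
Then 28 days into February 2078.
Total: 7 + 30 + 31 + 31 + 28 = 127.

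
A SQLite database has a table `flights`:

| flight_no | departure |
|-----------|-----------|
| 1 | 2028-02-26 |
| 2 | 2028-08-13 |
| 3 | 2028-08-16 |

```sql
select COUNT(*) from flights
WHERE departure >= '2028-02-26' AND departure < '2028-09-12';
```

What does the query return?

Rows in [2028-02-26, 2028-09-12): 2028-02-26, 2028-08-13, 2028-08-16 → 3 rows.

3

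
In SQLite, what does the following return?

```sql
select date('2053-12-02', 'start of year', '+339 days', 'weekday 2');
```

2053-12-09

`start of year` rewinds 2053-12-02 to 2053-01-01.
Applying '+339 days' to 2053-01-01: counting 339 days forward gives 2053-12-06.
`weekday 2` advances to the next Tuesday; 2053-12-06 is a Saturday, so it moves forward to 2053-12-09.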